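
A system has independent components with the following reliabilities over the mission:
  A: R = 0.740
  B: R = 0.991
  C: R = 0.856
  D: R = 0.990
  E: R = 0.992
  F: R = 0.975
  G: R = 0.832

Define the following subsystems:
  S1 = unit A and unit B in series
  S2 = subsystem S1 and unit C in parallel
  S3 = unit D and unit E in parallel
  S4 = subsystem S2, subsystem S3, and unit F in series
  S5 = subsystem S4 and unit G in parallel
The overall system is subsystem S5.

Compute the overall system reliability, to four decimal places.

0.9895

Series (A and B): 0.740000 × 0.991000 = 0.733340
Parallel ([0.733340] and C): 1 − (1 − 0.733340)(1 − 0.856000) = 0.961601
Parallel (D and E): 1 − (1 − 0.990000)(1 − 0.992000) = 0.999920
Series ([0.961601], [0.999920], and F): 0.961601 × 0.999920 × 0.975000 = 0.937486
Parallel ([0.937486] and G): 1 − (1 − 0.937486)(1 − 0.832000) = 0.9895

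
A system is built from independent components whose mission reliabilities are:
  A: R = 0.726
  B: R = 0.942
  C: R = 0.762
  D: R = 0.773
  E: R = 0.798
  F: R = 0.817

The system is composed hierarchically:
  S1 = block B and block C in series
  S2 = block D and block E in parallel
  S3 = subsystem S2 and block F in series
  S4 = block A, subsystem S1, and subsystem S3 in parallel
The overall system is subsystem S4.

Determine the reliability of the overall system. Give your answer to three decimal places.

Series (B and C): 0.94200 × 0.76200 = 0.71780
Parallel (D and E): 1 − (1 − 0.77300)(1 − 0.79800) = 0.95415
Series ([0.95415] and F): 0.95415 × 0.81700 = 0.77954
Parallel (A, [0.71780], and [0.77954]): 1 − (1 − 0.72600)(1 − 0.71780)(1 − 0.77954) = 0.983

0.983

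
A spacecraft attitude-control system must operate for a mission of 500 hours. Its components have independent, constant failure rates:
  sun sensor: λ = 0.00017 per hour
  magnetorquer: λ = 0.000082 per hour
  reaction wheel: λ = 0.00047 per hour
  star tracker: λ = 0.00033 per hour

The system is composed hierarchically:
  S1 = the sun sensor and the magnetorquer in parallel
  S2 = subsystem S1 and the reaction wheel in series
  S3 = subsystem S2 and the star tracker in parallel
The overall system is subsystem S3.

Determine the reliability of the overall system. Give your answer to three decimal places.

R(sun sensor) = exp(−0.00017 × 500) = 0.91851
R(magnetorquer) = exp(−0.000082 × 500) = 0.95983
R(reaction wheel) = exp(−0.00047 × 500) = 0.79057
R(star tracker) = exp(−0.00033 × 500) = 0.84789
Parallel (sun sensor and magnetorquer): 1 − (1 − 0.91851)(1 − 0.95983) = 0.99673
Series ([0.99673] and reaction wheel): 0.99673 × 0.79057 = 0.78798
Parallel ([0.78798] and star tracker): 1 − (1 − 0.78798)(1 − 0.84789) = 0.968

0.968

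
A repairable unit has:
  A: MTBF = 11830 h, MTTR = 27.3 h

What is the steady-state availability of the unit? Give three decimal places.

A(A) = MTBF/(MTBF+MTTR) = 11830/(11830+27.3) = 0.998

0.998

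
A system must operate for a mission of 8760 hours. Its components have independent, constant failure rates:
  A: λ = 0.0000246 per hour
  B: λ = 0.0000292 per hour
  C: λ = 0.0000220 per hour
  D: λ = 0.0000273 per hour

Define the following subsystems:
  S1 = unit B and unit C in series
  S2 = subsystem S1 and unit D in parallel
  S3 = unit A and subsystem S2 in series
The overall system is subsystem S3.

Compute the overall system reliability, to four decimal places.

0.7442

R(A) = exp(−0.0000246 × 8760) = 0.806141
R(B) = exp(−0.0000292 × 8760) = 0.774303
R(C) = exp(−0.0000220 × 8760) = 0.824713
R(D) = exp(−0.0000273 × 8760) = 0.787298
Series (B and C): 0.774303 × 0.824713 = 0.638578
Parallel ([0.638578] and D): 1 − (1 − 0.638578)(1 − 0.787298) = 0.923125
Series (A and [0.923125]): 0.806141 × 0.923125 = 0.7442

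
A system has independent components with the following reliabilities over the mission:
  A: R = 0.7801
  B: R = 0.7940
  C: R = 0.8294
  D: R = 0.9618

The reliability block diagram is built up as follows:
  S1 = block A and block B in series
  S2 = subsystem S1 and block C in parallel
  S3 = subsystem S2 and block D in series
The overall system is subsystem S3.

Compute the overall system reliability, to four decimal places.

0.8993

Series (A and B): 0.780100 × 0.794000 = 0.619399
Parallel ([0.619399] and C): 1 − (1 − 0.619399)(1 − 0.829400) = 0.935069
Series ([0.935069] and D): 0.935069 × 0.961800 = 0.8993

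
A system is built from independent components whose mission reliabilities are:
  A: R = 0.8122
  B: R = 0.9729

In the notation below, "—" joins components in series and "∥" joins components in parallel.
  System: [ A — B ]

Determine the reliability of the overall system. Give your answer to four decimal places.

Series (A and B): 0.812200 × 0.972900 = 0.7902

0.7902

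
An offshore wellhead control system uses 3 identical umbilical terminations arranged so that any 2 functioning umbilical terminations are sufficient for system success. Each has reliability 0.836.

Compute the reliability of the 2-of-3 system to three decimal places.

R = Σ_{i=2}^{3} C(3,i) p^i (1−p)^{3−i} with p = 0.836
C(3,2)·0.836^2·0.164^1 = 0.34386
C(3,3)·0.836^3·0.164^0 = 0.58428
Sum = 0.928

0.928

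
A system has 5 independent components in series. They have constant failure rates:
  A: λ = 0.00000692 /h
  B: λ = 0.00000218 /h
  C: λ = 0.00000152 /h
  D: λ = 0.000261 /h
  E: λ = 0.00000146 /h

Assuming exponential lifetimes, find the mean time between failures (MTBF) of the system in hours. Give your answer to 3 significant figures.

Series of exponential components: λ_sys = Σ λ_i
λ_sys = 0.00000692 + 0.00000218 + 0.00000152 + 0.000261 + 0.00000146 = 2.7308e-04 /h
MTBF = 1 / λ_sys = 3660 h

3660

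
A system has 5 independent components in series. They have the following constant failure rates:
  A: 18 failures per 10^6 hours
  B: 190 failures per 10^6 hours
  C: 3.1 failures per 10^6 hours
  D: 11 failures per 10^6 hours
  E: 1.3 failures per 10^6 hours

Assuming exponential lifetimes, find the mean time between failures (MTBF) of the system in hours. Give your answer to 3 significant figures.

4480

Series of exponential components: λ_sys = Σ λ_i
λ_sys = 0.000018 + 0.00019 + 0.0000031 + 0.000011 + 0.0000013 = 2.2340e-04 /h
MTBF = 1 / λ_sys = 4480 h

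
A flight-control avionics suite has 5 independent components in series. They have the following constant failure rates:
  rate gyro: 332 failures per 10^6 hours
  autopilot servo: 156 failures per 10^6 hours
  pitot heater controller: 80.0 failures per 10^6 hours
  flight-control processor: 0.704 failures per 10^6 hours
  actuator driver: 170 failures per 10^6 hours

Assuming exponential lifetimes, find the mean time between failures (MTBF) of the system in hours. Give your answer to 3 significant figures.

1350

Series of exponential components: λ_sys = Σ λ_i
λ_sys = 0.000332 + 0.000156 + 0.0000800 + 0.000000704 + 0.000170 = 7.3870e-04 /h
MTBF = 1 / λ_sys = 1350 h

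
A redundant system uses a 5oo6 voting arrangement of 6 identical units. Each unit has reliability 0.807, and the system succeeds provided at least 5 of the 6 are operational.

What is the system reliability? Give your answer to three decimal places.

R = Σ_{i=5}^{6} C(6,i) p^i (1−p)^{6−i} with p = 0.807
C(6,5)·0.807^5·0.193^1 = 0.39635
C(6,6)·0.807^6·0.193^0 = 0.27621
Sum = 0.673

0.673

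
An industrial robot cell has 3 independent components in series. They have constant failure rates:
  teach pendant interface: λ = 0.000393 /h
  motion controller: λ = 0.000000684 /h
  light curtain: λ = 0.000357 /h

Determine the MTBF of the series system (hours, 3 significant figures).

Series of exponential components: λ_sys = Σ λ_i
λ_sys = 0.000393 + 0.000000684 + 0.000357 = 7.5068e-04 /h
MTBF = 1 / λ_sys = 1330 h

1330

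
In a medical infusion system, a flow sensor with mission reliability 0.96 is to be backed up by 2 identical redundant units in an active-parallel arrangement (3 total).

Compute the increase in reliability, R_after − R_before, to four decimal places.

0.0399

R_before = 0.96
R_after = 1 − (1 − 0.96)^3 = 0.9999
ΔR = 0.9999 − 0.96 = 0.0399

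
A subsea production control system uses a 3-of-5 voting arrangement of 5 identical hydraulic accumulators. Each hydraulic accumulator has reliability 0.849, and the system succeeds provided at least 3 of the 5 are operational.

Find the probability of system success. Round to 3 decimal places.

0.973

R = Σ_{i=3}^{5} C(5,i) p^i (1−p)^{5−i} with p = 0.849
C(5,3)·0.849^3·0.151^2 = 0.13953
C(5,4)·0.849^4·0.151^1 = 0.39226
C(5,5)·0.849^5·0.151^0 = 0.44110
Sum = 0.973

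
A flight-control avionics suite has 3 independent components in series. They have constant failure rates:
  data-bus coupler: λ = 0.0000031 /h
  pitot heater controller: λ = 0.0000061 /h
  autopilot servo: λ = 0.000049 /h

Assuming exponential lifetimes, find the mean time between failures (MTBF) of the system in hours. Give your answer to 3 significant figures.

17200

Series of exponential components: λ_sys = Σ λ_i
λ_sys = 0.0000031 + 0.0000061 + 0.000049 = 5.8200e-05 /h
MTBF = 1 / λ_sys = 17200 h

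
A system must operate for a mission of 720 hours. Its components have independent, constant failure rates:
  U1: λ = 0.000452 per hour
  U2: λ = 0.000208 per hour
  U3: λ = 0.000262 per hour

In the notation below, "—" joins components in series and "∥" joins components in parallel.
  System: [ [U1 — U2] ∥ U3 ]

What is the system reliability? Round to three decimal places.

R(U1) = exp(−0.000452 × 720) = 0.72221
R(U2) = exp(−0.000208 × 720) = 0.86091
R(U3) = exp(−0.000262 × 720) = 0.82808
Series (U1 and U2): 0.72221 × 0.86091 = 0.62176
Parallel ([0.62176] and U3): 1 − (1 − 0.62176)(1 − 0.82808) = 0.935

0.935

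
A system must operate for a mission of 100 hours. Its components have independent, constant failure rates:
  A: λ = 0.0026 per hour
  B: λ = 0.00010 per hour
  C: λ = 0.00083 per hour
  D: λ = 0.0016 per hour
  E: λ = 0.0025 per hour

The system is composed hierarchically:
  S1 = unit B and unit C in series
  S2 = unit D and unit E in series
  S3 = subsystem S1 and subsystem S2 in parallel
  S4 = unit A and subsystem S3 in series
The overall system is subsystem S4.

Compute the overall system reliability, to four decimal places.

0.7480

R(A) = exp(−0.0026 × 100) = 0.771052
R(B) = exp(−0.00010 × 100) = 0.990050
R(C) = exp(−0.00083 × 100) = 0.920351
R(D) = exp(−0.0016 × 100) = 0.852144
R(E) = exp(−0.0025 × 100) = 0.778801
Series (B and C): 0.990050 × 0.920351 = 0.911194
Series (D and E): 0.852144 × 0.778801 = 0.663651
Parallel ([0.911194] and [0.663651]): 1 − (1 − 0.911194)(1 − 0.663651) = 0.970130
Series (A and [0.970130]): 0.771052 × 0.970130 = 0.7480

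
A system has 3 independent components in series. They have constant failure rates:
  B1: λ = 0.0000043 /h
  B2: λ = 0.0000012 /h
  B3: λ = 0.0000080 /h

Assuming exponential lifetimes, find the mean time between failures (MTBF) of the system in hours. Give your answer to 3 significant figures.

74100

Series of exponential components: λ_sys = Σ λ_i
λ_sys = 0.0000043 + 0.0000012 + 0.0000080 = 1.3500e-05 /h
MTBF = 1 / λ_sys = 74100 h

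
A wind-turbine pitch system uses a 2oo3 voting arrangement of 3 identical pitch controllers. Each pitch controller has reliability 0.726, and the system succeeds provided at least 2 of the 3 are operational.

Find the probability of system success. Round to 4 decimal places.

0.8159

R = Σ_{i=2}^{3} C(3,i) p^i (1−p)^{3−i} with p = 0.726
C(3,2)·0.726^2·0.274^1 = 0.433256
C(3,3)·0.726^3·0.274^0 = 0.382657
Sum = 0.8159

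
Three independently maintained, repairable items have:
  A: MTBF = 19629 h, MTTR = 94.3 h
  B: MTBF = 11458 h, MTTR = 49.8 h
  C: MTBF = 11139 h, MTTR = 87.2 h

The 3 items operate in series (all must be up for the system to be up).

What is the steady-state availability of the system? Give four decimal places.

A(A) = MTBF/(MTBF+MTTR) = 19629/(19629+94.3) = 0.995219
A(B) = MTBF/(MTBF+MTTR) = 11458/(11458+49.8) = 0.995673
A(C) = MTBF/(MTBF+MTTR) = 11139/(11139+87.2) = 0.992232
Series availability: 0.995219 × 0.995673 × 0.992232 = 0.9832

0.9832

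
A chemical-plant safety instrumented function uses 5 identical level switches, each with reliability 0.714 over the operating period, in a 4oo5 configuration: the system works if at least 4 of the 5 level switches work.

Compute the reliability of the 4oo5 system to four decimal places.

0.5572

R = Σ_{i=4}^{5} C(5,i) p^i (1−p)^{5−i} with p = 0.714
C(5,4)·0.714^4·0.286^1 = 0.371646
C(5,5)·0.714^5·0.286^0 = 0.185563
Sum = 0.5572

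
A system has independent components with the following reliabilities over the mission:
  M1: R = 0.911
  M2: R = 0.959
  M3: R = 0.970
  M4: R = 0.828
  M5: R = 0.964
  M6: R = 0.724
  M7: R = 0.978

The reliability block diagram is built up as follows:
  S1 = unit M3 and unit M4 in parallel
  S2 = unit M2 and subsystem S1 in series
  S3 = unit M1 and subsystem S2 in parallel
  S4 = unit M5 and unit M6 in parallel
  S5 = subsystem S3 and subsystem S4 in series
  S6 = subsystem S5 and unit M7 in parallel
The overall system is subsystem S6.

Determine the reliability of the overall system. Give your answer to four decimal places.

Parallel (M3 and M4): 1 − (1 − 0.970000)(1 − 0.828000) = 0.994840
Series (M2 and [0.994840]): 0.959000 × 0.994840 = 0.954052
Parallel (M1 and [0.954052]): 1 − (1 − 0.911000)(1 − 0.954052) = 0.995911
Parallel (M5 and M6): 1 − (1 − 0.964000)(1 − 0.724000) = 0.990064
Series ([0.995911] and [0.990064]): 0.995911 × 0.990064 = 0.986016
Parallel ([0.986016] and M7): 1 − (1 − 0.986016)(1 − 0.978000) = 0.9997

0.9997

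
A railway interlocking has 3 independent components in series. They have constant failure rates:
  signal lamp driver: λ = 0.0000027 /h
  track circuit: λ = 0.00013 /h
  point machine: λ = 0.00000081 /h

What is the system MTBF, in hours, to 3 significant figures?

Series of exponential components: λ_sys = Σ λ_i
λ_sys = 0.0000027 + 0.00013 + 0.00000081 = 1.3351e-04 /h
MTBF = 1 / λ_sys = 7490 h

7490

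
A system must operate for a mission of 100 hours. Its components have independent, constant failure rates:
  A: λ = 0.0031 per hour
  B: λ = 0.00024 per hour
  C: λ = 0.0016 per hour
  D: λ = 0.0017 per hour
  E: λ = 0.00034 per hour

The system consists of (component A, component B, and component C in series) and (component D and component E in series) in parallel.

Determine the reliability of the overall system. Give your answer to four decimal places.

R(A) = exp(−0.0031 × 100) = 0.733447
R(B) = exp(−0.00024 × 100) = 0.976286
R(C) = exp(−0.0016 × 100) = 0.852144
R(D) = exp(−0.0017 × 100) = 0.843665
R(E) = exp(−0.00034 × 100) = 0.966572
Series (A, B, and C): 0.733447 × 0.976286 × 0.852144 = 0.610181
Series (D and E): 0.843665 × 0.966572 = 0.815463
Parallel ([0.610181] and [0.815463]): 1 − (1 − 0.610181)(1 − 0.815463) = 0.9281

0.9281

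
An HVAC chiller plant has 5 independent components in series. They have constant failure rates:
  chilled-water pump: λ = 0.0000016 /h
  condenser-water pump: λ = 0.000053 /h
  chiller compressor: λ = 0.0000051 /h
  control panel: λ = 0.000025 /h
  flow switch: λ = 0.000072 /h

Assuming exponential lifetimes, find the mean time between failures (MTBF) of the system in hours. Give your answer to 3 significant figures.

6380

Series of exponential components: λ_sys = Σ λ_i
λ_sys = 0.0000016 + 0.000053 + 0.0000051 + 0.000025 + 0.000072 = 1.5670e-04 /h
MTBF = 1 / λ_sys = 6380 h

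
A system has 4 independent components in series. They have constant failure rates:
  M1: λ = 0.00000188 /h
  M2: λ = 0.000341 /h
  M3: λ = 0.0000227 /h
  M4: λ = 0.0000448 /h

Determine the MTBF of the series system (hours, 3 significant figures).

Series of exponential components: λ_sys = Σ λ_i
λ_sys = 0.00000188 + 0.000341 + 0.0000227 + 0.0000448 = 4.1038e-04 /h
MTBF = 1 / λ_sys = 2440 h

2440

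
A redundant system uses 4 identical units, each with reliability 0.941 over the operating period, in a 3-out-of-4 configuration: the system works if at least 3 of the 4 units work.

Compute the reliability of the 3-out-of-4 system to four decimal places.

0.9807

R = Σ_{i=3}^{4} C(4,i) p^i (1−p)^{4−i} with p = 0.941
C(4,3)·0.941^3·0.059^1 = 0.196644
C(4,4)·0.941^4·0.059^0 = 0.784077
Sum = 0.9807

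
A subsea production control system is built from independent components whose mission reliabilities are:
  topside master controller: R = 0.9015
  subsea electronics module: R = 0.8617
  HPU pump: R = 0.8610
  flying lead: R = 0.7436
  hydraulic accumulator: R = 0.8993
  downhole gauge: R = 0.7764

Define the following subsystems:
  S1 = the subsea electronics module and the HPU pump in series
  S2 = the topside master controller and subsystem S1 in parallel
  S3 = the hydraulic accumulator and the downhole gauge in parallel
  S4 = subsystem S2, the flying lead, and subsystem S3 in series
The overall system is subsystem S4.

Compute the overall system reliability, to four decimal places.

0.7084

Series (subsea electronics module and HPU pump): 0.861700 × 0.861000 = 0.741924
Parallel (topside master controller and [0.741924]): 1 − (1 − 0.901500)(1 − 0.741924) = 0.974580
Parallel (hydraulic accumulator and downhole gauge): 1 − (1 − 0.899300)(1 − 0.776400) = 0.977483
Series ([0.974580], flying lead, and [0.977483]): 0.974580 × 0.743600 × 0.977483 = 0.7084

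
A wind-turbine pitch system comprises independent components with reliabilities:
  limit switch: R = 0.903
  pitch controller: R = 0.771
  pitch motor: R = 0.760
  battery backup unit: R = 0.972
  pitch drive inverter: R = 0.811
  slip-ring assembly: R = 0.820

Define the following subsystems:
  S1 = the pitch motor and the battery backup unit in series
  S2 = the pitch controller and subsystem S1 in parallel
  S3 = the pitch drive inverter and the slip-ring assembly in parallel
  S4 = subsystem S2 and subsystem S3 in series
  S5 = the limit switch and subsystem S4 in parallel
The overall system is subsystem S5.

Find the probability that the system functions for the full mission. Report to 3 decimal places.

0.991

Series (pitch motor and battery backup unit): 0.76000 × 0.97200 = 0.73872
Parallel (pitch controller and [0.73872]): 1 − (1 − 0.77100)(1 − 0.73872) = 0.94017
Parallel (pitch drive inverter and slip-ring assembly): 1 − (1 − 0.81100)(1 − 0.82000) = 0.96598
Series ([0.94017] and [0.96598]): 0.94017 × 0.96598 = 0.90819
Parallel (limit switch and [0.90819]): 1 − (1 − 0.90300)(1 − 0.90819) = 0.991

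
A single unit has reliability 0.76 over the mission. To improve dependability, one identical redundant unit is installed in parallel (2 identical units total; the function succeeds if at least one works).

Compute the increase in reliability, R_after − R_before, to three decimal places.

0.182

R_before = 0.76
R_after = 1 − (1 − 0.76)^2 = 0.942
ΔR = 0.942 − 0.76 = 0.182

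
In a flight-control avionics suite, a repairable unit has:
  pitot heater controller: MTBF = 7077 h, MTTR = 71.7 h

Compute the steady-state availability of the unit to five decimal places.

0.98997

A(pitot heater controller) = MTBF/(MTBF+MTTR) = 7077/(7077+71.7) = 0.98997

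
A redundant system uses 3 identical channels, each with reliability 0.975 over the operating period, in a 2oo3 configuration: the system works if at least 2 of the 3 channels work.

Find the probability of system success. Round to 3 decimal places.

R = Σ_{i=2}^{3} C(3,i) p^i (1−p)^{3−i} with p = 0.975
C(3,2)·0.975^2·0.025^1 = 0.07130
C(3,3)·0.975^3·0.025^0 = 0.92686
Sum = 0.998

0.998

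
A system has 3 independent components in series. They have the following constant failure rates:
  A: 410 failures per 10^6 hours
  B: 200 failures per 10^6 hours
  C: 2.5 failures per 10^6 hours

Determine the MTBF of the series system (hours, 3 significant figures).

1630

Series of exponential components: λ_sys = Σ λ_i
λ_sys = 0.00041 + 0.00020 + 0.0000025 = 6.1250e-04 /h
MTBF = 1 / λ_sys = 1630 h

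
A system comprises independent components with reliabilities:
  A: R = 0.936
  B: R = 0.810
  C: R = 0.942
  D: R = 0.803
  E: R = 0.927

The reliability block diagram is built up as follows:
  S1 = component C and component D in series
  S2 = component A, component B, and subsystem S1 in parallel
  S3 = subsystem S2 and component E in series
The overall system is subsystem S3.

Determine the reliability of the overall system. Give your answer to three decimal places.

Series (C and D): 0.94200 × 0.80300 = 0.75643
Parallel (A, B, and [0.75643]): 1 − (1 − 0.93600)(1 − 0.81000)(1 − 0.75643) = 0.99704
Series ([0.99704] and E): 0.99704 × 0.92700 = 0.924

0.924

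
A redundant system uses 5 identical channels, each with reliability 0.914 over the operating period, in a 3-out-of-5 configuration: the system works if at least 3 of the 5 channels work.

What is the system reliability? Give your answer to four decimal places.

R = Σ_{i=3}^{5} C(5,i) p^i (1−p)^{5−i} with p = 0.914
C(5,3)·0.914^3·0.086^2 = 0.056472
C(5,4)·0.914^4·0.086^1 = 0.300091
C(5,5)·0.914^5·0.086^0 = 0.637868
Sum = 0.9944

0.9944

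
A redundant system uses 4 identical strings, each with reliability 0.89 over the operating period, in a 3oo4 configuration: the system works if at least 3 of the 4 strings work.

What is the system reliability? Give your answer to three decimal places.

0.938

R = Σ_{i=3}^{4} C(4,i) p^i (1−p)^{4−i} with p = 0.89
C(4,3)·0.89^3·0.11^1 = 0.31019
C(4,4)·0.89^4·0.11^0 = 0.62742
Sum = 0.938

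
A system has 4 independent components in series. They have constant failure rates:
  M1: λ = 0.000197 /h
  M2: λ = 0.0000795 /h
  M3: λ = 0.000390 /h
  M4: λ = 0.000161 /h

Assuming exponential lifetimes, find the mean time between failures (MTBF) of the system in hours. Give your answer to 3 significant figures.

1210

Series of exponential components: λ_sys = Σ λ_i
λ_sys = 0.000197 + 0.0000795 + 0.000390 + 0.000161 = 8.2750e-04 /h
MTBF = 1 / λ_sys = 1210 h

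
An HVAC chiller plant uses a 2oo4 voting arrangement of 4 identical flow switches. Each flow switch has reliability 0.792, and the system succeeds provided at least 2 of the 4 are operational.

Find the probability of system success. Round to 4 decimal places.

0.9696

R = Σ_{i=2}^{4} C(4,i) p^i (1−p)^{4−i} with p = 0.792
C(4,2)·0.792^2·0.208^2 = 0.162828
C(4,3)·0.792^3·0.208^1 = 0.413332
C(4,4)·0.792^4·0.208^0 = 0.393460
Sum = 0.9696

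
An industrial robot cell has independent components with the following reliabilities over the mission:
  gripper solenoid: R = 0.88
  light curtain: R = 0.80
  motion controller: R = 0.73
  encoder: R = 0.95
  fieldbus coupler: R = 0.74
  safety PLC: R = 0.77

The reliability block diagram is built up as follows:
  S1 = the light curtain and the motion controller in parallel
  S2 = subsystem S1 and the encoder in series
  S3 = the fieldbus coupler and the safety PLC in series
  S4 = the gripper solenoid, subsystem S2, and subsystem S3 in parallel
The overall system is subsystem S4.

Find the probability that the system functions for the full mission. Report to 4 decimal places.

Parallel (light curtain and motion controller): 1 − (1 − 0.800000)(1 − 0.730000) = 0.946000
Series ([0.946000] and encoder): 0.946000 × 0.950000 = 0.898700
Series (fieldbus coupler and safety PLC): 0.740000 × 0.770000 = 0.569800
Parallel (gripper solenoid, [0.898700], and [0.569800]): 1 − (1 − 0.880000)(1 − 0.898700)(1 − 0.569800) = 0.9948

0.9948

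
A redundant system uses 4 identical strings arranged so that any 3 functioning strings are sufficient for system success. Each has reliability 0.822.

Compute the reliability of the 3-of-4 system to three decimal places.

0.852

R = Σ_{i=3}^{4} C(4,i) p^i (1−p)^{4−i} with p = 0.822
C(4,3)·0.822^3·0.178^1 = 0.39545
C(4,4)·0.822^4·0.178^0 = 0.45655
Sum = 0.852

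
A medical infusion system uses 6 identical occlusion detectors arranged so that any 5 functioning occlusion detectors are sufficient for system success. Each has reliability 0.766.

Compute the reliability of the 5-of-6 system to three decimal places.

0.572

R = Σ_{i=5}^{6} C(6,i) p^i (1−p)^{6−i} with p = 0.766
C(6,5)·0.766^5·0.234^1 = 0.37026
C(6,6)·0.766^6·0.234^0 = 0.20201
Sum = 0.572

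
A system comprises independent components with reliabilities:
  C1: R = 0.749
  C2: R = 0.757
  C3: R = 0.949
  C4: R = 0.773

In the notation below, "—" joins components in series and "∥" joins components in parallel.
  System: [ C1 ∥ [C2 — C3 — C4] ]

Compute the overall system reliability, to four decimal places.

Series (C2, C3, and C4): 0.757000 × 0.949000 × 0.773000 = 0.555318
Parallel (C1 and [0.555318]): 1 − (1 − 0.749000)(1 − 0.555318) = 0.8884

0.8884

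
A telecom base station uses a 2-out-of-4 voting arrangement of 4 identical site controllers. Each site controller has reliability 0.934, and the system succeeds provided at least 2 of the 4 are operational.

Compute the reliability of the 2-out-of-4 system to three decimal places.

0.999

R = Σ_{i=2}^{4} C(4,i) p^i (1−p)^{4−i} with p = 0.934
C(4,2)·0.934^2·0.066^2 = 0.02280
C(4,3)·0.934^3·0.066^1 = 0.21510
C(4,4)·0.934^4·0.066^0 = 0.76100
Sum = 0.999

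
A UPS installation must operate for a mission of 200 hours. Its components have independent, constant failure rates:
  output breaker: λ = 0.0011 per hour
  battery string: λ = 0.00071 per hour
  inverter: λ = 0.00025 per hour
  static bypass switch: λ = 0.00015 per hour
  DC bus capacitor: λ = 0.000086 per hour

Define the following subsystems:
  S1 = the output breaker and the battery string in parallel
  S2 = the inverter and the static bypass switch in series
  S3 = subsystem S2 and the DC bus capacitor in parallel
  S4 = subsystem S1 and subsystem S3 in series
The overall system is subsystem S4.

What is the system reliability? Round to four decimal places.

R(output breaker) = exp(−0.0011 × 200) = 0.802519
R(battery string) = exp(−0.00071 × 200) = 0.867621
R(inverter) = exp(−0.00025 × 200) = 0.951229
R(static bypass switch) = exp(−0.00015 × 200) = 0.970446
R(DC bus capacitor) = exp(−0.000086 × 200) = 0.982947
Parallel (output breaker and battery string): 1 − (1 − 0.802519)(1 − 0.867621) = 0.973858
Series (inverter and static bypass switch): 0.951229 × 0.970446 = 0.923116
Parallel ([0.923116] and DC bus capacitor): 1 − (1 − 0.923116)(1 − 0.982947) = 0.998689
Series ([0.973858] and [0.998689]): 0.973858 × 0.998689 = 0.9726

0.9726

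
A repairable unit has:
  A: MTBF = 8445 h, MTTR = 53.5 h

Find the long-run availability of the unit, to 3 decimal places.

A(A) = MTBF/(MTBF+MTTR) = 8445/(8445+53.5) = 0.994

0.994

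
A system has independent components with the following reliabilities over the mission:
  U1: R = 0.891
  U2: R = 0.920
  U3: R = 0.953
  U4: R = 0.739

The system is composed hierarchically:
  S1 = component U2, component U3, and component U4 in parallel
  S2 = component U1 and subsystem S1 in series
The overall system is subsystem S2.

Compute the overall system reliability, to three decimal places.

0.890

Parallel (U2, U3, and U4): 1 − (1 − 0.92000)(1 − 0.95300)(1 − 0.73900) = 0.99902
Series (U1 and [0.99902]): 0.89100 × 0.99902 = 0.890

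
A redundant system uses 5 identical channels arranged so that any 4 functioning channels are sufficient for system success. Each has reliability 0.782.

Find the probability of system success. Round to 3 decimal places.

0.700

R = Σ_{i=4}^{5} C(5,i) p^i (1−p)^{5−i} with p = 0.782
C(5,4)·0.782^4·0.218^1 = 0.40762
C(5,5)·0.782^5·0.218^0 = 0.29244
Sum = 0.700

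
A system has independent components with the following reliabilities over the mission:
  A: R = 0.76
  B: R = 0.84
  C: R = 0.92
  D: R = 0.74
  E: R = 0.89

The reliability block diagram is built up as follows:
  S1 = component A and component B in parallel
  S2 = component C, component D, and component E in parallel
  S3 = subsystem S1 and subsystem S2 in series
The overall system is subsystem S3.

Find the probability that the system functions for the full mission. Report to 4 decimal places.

Parallel (A and B): 1 − (1 − 0.760000)(1 − 0.840000) = 0.961600
Parallel (C, D, and E): 1 − (1 − 0.920000)(1 − 0.740000)(1 − 0.890000) = 0.997712
Series ([0.961600] and [0.997712]): 0.961600 × 0.997712 = 0.9594

0.9594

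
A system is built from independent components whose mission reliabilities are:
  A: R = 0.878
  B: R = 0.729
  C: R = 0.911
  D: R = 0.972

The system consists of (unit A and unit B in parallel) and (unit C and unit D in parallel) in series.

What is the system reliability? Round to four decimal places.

0.9645

Parallel (A and B): 1 − (1 − 0.878000)(1 − 0.729000) = 0.966938
Parallel (C and D): 1 − (1 − 0.911000)(1 − 0.972000) = 0.997508
Series ([0.966938] and [0.997508]): 0.966938 × 0.997508 = 0.9645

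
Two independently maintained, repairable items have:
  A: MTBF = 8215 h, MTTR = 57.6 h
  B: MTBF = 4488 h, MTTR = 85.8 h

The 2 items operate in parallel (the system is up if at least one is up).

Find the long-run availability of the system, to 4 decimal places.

0.9999

A(A) = MTBF/(MTBF+MTTR) = 8215/(8215+57.6) = 0.993037
A(B) = MTBF/(MTBF+MTTR) = 4488/(4488+85.8) = 0.981241
Parallel availability: 1 − (1 − 0.993037)(1 − 0.981241) = 0.9999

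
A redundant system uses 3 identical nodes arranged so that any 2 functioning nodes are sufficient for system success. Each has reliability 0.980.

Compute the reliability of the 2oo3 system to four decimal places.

0.9988

R = Σ_{i=2}^{3} C(3,i) p^i (1−p)^{3−i} with p = 0.980
C(3,2)·0.980^2·0.020^1 = 0.057624
C(3,3)·0.980^3·0.020^0 = 0.941192
Sum = 0.9988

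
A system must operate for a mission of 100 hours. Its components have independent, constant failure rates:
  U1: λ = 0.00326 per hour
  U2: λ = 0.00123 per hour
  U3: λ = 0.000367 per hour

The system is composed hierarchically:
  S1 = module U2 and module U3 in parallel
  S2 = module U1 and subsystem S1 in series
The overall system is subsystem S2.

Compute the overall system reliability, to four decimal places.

R(U1) = exp(−0.00326 × 100) = 0.721805
R(U2) = exp(−0.00123 × 100) = 0.884264
R(U3) = exp(−0.000367 × 100) = 0.963965
Parallel (U2 and U3): 1 − (1 − 0.884264)(1 − 0.963965) = 0.995829
Series (U1 and [0.995829]): 0.721805 × 0.995829 = 0.7188

0.7188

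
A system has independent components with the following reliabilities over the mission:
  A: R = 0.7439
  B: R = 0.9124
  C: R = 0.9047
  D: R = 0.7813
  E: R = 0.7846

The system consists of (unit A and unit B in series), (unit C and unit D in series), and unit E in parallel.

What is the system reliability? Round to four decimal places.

0.9797

Series (A and B): 0.743900 × 0.912400 = 0.678734
Series (C and D): 0.904700 × 0.781300 = 0.706842
Parallel ([0.678734], [0.706842], and E): 1 − (1 − 0.678734)(1 − 0.706842)(1 − 0.784600) = 0.9797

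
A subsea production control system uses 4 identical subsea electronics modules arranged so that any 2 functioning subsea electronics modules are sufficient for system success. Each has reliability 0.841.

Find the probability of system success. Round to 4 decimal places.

R = Σ_{i=2}^{4} C(4,i) p^i (1−p)^{4−i} with p = 0.841
C(4,2)·0.841^2·0.159^2 = 0.107285
C(4,3)·0.841^3·0.159^1 = 0.378308
C(4,4)·0.841^4·0.159^0 = 0.500246
Sum = 0.9858

0.9858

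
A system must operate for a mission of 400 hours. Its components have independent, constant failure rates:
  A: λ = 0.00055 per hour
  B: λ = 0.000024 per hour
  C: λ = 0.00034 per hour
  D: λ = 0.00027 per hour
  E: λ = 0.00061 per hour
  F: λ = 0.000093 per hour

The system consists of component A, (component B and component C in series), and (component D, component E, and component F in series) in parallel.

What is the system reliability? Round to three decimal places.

0.991

R(A) = exp(−0.00055 × 400) = 0.80252
R(B) = exp(−0.000024 × 400) = 0.99045
R(C) = exp(−0.00034 × 400) = 0.87284
R(D) = exp(−0.00027 × 400) = 0.89763
R(E) = exp(−0.00061 × 400) = 0.78349
R(F) = exp(−0.000093 × 400) = 0.96348
Series (B and C): 0.99045 × 0.87284 = 0.86450
Series (D, E, and F): 0.89763 × 0.78349 × 0.96348 = 0.67760
Parallel (A, [0.86450], and [0.67760]): 1 − (1 − 0.80252)(1 − 0.86450)(1 − 0.67760) = 0.991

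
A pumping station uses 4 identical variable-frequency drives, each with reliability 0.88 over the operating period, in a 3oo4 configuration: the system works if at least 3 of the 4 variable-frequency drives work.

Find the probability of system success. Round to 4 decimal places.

0.9268

R = Σ_{i=3}^{4} C(4,i) p^i (1−p)^{4−i} with p = 0.88
C(4,3)·0.88^3·0.12^1 = 0.327107
C(4,4)·0.88^4·0.12^0 = 0.599695
Sum = 0.9268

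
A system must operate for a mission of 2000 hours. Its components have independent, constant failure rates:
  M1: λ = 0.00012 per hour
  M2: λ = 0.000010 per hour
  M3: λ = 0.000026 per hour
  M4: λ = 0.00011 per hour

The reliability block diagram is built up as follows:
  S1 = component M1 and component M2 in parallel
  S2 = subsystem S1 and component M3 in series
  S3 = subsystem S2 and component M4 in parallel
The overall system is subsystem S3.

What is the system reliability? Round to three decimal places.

R(M1) = exp(−0.00012 × 2000) = 0.78663
R(M2) = exp(−0.000010 × 2000) = 0.98020
R(M3) = exp(−0.000026 × 2000) = 0.94933
R(M4) = exp(−0.00011 × 2000) = 0.80252
Parallel (M1 and M2): 1 − (1 − 0.78663)(1 − 0.98020) = 0.99578
Series ([0.99578] and M3): 0.99578 × 0.94933 = 0.94532
Parallel ([0.94532] and M4): 1 − (1 − 0.94532)(1 − 0.80252) = 0.989

0.989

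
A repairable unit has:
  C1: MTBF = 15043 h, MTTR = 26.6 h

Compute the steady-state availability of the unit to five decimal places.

A(C1) = MTBF/(MTBF+MTTR) = 15043/(15043+26.6) = 0.99823

0.99823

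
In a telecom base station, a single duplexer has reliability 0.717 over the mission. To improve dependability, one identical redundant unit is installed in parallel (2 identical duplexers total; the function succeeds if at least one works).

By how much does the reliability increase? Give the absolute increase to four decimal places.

R_before = 0.717
R_after = 1 − (1 − 0.717)^2 = 0.9199
ΔR = 0.9199 − 0.717 = 0.2029

0.2029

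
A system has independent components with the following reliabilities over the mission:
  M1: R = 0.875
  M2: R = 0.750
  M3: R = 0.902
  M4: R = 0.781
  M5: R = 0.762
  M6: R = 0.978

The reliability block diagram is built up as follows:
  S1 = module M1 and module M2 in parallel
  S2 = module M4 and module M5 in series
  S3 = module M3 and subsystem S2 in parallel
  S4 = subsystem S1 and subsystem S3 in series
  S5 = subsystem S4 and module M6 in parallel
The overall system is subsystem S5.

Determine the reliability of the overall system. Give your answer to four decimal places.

0.9985

Parallel (M1 and M2): 1 − (1 − 0.875000)(1 − 0.750000) = 0.968750
Series (M4 and M5): 0.781000 × 0.762000 = 0.595122
Parallel (M3 and [0.595122]): 1 − (1 − 0.902000)(1 − 0.595122) = 0.960322
Series ([0.968750] and [0.960322]): 0.968750 × 0.960322 = 0.930312
Parallel ([0.930312] and M6): 1 − (1 − 0.930312)(1 − 0.978000) = 0.9985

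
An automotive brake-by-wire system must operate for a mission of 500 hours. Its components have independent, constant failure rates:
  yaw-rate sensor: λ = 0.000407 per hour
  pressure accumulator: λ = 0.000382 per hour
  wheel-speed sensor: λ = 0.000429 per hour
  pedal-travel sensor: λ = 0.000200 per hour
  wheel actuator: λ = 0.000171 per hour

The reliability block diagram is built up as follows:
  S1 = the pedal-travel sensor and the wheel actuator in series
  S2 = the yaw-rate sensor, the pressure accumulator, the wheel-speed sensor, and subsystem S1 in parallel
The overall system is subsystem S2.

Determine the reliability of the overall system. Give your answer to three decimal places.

R(yaw-rate sensor) = exp(−0.000407 × 500) = 0.81587
R(pressure accumulator) = exp(−0.000382 × 500) = 0.82613
R(wheel-speed sensor) = exp(−0.000429 × 500) = 0.80694
R(pedal-travel sensor) = exp(−0.000200 × 500) = 0.90484
R(wheel actuator) = exp(−0.000171 × 500) = 0.91805
Series (pedal-travel sensor and wheel actuator): 0.90484 × 0.91805 = 0.83069
Parallel (yaw-rate sensor, pressure accumulator, wheel-speed sensor, and [0.83069]): 1 − (1 − 0.81587)(1 − 0.82613)(1 − 0.80694)(1 − 0.83069) = 0.999

0.999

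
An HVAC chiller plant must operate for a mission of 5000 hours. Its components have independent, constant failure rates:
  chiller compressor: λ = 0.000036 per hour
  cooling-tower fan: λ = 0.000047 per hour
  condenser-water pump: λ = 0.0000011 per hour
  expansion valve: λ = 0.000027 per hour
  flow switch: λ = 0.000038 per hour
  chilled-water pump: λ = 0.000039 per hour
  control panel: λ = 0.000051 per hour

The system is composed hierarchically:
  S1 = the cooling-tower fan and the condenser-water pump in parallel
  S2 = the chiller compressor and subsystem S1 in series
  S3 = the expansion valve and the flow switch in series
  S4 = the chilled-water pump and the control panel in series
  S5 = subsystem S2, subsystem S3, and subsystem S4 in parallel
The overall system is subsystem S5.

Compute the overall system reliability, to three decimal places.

R(chiller compressor) = exp(−0.000036 × 5000) = 0.83527
R(cooling-tower fan) = exp(−0.000047 × 5000) = 0.79057
R(condenser-water pump) = exp(−0.0000011 × 5000) = 0.99452
R(expansion valve) = exp(−0.000027 × 5000) = 0.87372
R(flow switch) = exp(−0.000038 × 5000) = 0.82696
R(chilled-water pump) = exp(−0.000039 × 5000) = 0.82283
R(control panel) = exp(−0.000051 × 5000) = 0.77492
Parallel (cooling-tower fan and condenser-water pump): 1 − (1 − 0.79057)(1 − 0.99452) = 0.99885
Series (chiller compressor and [0.99885]): 0.83527 × 0.99885 = 0.83431
Series (expansion valve and flow switch): 0.87372 × 0.82696 = 0.72253
Series (chilled-water pump and control panel): 0.82283 × 0.77492 = 0.63763
Parallel ([0.83431], [0.72253], and [0.63763]): 1 − (1 − 0.83431)(1 − 0.72253)(1 − 0.63763) = 0.983

0.983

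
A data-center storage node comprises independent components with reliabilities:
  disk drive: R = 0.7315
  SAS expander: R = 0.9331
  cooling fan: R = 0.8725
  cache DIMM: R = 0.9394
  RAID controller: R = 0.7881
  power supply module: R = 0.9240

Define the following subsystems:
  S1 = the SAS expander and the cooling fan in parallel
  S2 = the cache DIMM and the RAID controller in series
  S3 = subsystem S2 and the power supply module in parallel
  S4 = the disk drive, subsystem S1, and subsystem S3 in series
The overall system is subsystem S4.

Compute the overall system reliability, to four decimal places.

Parallel (SAS expander and cooling fan): 1 − (1 − 0.933100)(1 − 0.872500) = 0.991470
Series (cache DIMM and RAID controller): 0.939400 × 0.788100 = 0.740341
Parallel ([0.740341] and power supply module): 1 − (1 − 0.740341)(1 − 0.924000) = 0.980266
Series (disk drive, [0.991470], and [0.980266]): 0.731500 × 0.991470 × 0.980266 = 0.7109

0.7109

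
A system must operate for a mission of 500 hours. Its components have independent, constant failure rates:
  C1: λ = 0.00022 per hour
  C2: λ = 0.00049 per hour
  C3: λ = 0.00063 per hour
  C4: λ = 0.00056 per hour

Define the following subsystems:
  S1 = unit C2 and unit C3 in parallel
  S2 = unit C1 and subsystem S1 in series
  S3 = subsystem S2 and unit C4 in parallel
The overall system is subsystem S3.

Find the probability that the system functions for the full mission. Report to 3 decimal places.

R(C1) = exp(−0.00022 × 500) = 0.89583
R(C2) = exp(−0.00049 × 500) = 0.78270
R(C3) = exp(−0.00063 × 500) = 0.72979
R(C4) = exp(−0.00056 × 500) = 0.75578
Parallel (C2 and C3): 1 − (1 − 0.78270)(1 − 0.72979) = 0.94128
Series (C1 and [0.94128]): 0.89583 × 0.94128 = 0.84323
Parallel ([0.84323] and C4): 1 − (1 − 0.84323)(1 − 0.75578) = 0.962

0.962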